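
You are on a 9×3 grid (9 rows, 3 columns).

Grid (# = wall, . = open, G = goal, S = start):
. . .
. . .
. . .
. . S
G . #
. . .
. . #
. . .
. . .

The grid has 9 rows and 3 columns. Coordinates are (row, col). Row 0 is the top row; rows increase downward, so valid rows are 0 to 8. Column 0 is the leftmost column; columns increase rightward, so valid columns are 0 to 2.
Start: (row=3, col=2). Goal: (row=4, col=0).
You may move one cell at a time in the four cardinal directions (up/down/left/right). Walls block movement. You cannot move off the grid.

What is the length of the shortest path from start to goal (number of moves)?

BFS from (row=3, col=2) until reaching (row=4, col=0):
  Distance 0: (row=3, col=2)
  Distance 1: (row=2, col=2), (row=3, col=1)
  Distance 2: (row=1, col=2), (row=2, col=1), (row=3, col=0), (row=4, col=1)
  Distance 3: (row=0, col=2), (row=1, col=1), (row=2, col=0), (row=4, col=0), (row=5, col=1)  <- goal reached here
One shortest path (3 moves): (row=3, col=2) -> (row=3, col=1) -> (row=3, col=0) -> (row=4, col=0)

Answer: Shortest path length: 3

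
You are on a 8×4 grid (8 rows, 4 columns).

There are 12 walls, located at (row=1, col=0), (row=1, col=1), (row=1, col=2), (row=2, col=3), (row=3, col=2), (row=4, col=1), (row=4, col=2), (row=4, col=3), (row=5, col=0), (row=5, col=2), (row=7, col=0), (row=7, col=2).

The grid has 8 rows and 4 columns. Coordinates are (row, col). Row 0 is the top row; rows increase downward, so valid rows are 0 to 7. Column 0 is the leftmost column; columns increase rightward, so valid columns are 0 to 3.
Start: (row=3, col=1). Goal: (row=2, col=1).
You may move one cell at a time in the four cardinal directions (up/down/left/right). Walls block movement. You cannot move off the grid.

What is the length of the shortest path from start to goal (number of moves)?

Answer: Shortest path length: 1

Derivation:
BFS from (row=3, col=1) until reaching (row=2, col=1):
  Distance 0: (row=3, col=1)
  Distance 1: (row=2, col=1), (row=3, col=0)  <- goal reached here
One shortest path (1 moves): (row=3, col=1) -> (row=2, col=1)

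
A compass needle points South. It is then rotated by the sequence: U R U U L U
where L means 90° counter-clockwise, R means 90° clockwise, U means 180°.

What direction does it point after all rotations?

Answer: Final heading: South

Derivation:
Start: South
  U (U-turn (180°)) -> North
  R (right (90° clockwise)) -> East
  U (U-turn (180°)) -> West
  U (U-turn (180°)) -> East
  L (left (90° counter-clockwise)) -> North
  U (U-turn (180°)) -> South
Final: South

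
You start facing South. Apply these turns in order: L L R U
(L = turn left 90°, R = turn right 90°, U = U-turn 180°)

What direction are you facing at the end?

Start: South
  L (left (90° counter-clockwise)) -> East
  L (left (90° counter-clockwise)) -> North
  R (right (90° clockwise)) -> East
  U (U-turn (180°)) -> West
Final: West

Answer: Final heading: West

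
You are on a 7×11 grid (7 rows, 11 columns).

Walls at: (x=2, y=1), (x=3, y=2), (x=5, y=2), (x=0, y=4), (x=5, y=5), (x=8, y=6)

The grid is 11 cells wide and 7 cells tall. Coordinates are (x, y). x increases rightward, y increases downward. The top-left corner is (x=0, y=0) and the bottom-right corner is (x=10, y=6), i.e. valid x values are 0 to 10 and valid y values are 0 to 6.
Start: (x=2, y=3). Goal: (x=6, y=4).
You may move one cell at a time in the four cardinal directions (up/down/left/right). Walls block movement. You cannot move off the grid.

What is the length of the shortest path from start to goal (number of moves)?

Answer: Shortest path length: 5

Derivation:
BFS from (x=2, y=3) until reaching (x=6, y=4):
  Distance 0: (x=2, y=3)
  Distance 1: (x=2, y=2), (x=1, y=3), (x=3, y=3), (x=2, y=4)
  Distance 2: (x=1, y=2), (x=0, y=3), (x=4, y=3), (x=1, y=4), (x=3, y=4), (x=2, y=5)
  Distance 3: (x=1, y=1), (x=0, y=2), (x=4, y=2), (x=5, y=3), (x=4, y=4), (x=1, y=5), (x=3, y=5), (x=2, y=6)
  Distance 4: (x=1, y=0), (x=0, y=1), (x=4, y=1), (x=6, y=3), (x=5, y=4), (x=0, y=5), (x=4, y=5), (x=1, y=6), (x=3, y=6)
  Distance 5: (x=0, y=0), (x=2, y=0), (x=4, y=0), (x=3, y=1), (x=5, y=1), (x=6, y=2), (x=7, y=3), (x=6, y=4), (x=0, y=6), (x=4, y=6)  <- goal reached here
One shortest path (5 moves): (x=2, y=3) -> (x=3, y=3) -> (x=4, y=3) -> (x=5, y=3) -> (x=6, y=3) -> (x=6, y=4)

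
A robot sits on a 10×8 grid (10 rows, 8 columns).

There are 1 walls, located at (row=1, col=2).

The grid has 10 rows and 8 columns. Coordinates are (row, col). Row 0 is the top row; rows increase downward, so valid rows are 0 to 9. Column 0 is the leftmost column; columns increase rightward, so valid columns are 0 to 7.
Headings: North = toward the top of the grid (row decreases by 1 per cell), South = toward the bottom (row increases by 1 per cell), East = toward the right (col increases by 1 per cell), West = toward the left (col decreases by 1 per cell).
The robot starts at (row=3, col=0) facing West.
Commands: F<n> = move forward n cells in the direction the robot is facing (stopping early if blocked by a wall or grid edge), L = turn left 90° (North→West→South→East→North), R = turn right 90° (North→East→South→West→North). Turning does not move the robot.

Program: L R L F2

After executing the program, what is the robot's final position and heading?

Start: (row=3, col=0), facing West
  L: turn left, now facing South
  R: turn right, now facing West
  L: turn left, now facing South
  F2: move forward 2, now at (row=5, col=0)
Final: (row=5, col=0), facing South

Answer: Final position: (row=5, col=0), facing South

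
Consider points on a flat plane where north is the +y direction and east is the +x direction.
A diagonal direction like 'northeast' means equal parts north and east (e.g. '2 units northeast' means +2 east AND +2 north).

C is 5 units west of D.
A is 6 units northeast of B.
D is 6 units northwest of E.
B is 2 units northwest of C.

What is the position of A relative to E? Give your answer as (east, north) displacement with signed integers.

Place E at the origin (east=0, north=0).
  D is 6 units northwest of E: delta (east=-6, north=+6); D at (east=-6, north=6).
  C is 5 units west of D: delta (east=-5, north=+0); C at (east=-11, north=6).
  B is 2 units northwest of C: delta (east=-2, north=+2); B at (east=-13, north=8).
  A is 6 units northeast of B: delta (east=+6, north=+6); A at (east=-7, north=14).
Therefore A relative to E: (east=-7, north=14).

Answer: A is at (east=-7, north=14) relative to E.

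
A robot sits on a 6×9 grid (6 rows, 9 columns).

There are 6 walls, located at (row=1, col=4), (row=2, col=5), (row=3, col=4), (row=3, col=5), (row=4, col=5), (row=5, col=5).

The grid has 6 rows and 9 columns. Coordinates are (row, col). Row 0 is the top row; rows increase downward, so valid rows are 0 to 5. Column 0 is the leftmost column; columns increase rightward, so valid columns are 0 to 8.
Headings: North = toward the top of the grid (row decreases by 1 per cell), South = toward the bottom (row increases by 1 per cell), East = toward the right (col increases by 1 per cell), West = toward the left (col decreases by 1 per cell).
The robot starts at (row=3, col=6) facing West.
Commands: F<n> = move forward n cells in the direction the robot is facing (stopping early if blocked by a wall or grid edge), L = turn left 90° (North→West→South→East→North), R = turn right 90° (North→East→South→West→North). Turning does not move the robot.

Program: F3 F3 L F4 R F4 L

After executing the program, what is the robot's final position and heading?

Start: (row=3, col=6), facing West
  F3: move forward 0/3 (blocked), now at (row=3, col=6)
  F3: move forward 0/3 (blocked), now at (row=3, col=6)
  L: turn left, now facing South
  F4: move forward 2/4 (blocked), now at (row=5, col=6)
  R: turn right, now facing West
  F4: move forward 0/4 (blocked), now at (row=5, col=6)
  L: turn left, now facing South
Final: (row=5, col=6), facing South

Answer: Final position: (row=5, col=6), facing South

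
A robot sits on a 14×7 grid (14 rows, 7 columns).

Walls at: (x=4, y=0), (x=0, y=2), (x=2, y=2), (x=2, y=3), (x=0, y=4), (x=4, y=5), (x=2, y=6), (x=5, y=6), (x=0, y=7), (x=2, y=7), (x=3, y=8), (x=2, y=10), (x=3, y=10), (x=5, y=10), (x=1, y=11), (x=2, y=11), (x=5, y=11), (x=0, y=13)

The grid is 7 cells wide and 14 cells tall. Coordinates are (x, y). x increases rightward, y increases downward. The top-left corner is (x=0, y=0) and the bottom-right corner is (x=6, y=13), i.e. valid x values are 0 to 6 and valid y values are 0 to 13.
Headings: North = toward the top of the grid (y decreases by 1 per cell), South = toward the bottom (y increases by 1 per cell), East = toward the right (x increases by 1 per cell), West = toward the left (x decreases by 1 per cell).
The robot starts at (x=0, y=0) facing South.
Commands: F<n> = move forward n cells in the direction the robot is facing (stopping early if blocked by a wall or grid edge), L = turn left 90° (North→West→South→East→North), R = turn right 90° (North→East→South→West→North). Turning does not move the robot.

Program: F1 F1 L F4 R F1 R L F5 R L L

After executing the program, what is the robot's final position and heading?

Answer: Final position: (x=4, y=4), facing East

Derivation:
Start: (x=0, y=0), facing South
  F1: move forward 1, now at (x=0, y=1)
  F1: move forward 0/1 (blocked), now at (x=0, y=1)
  L: turn left, now facing East
  F4: move forward 4, now at (x=4, y=1)
  R: turn right, now facing South
  F1: move forward 1, now at (x=4, y=2)
  R: turn right, now facing West
  L: turn left, now facing South
  F5: move forward 2/5 (blocked), now at (x=4, y=4)
  R: turn right, now facing West
  L: turn left, now facing South
  L: turn left, now facing East
Final: (x=4, y=4), facing East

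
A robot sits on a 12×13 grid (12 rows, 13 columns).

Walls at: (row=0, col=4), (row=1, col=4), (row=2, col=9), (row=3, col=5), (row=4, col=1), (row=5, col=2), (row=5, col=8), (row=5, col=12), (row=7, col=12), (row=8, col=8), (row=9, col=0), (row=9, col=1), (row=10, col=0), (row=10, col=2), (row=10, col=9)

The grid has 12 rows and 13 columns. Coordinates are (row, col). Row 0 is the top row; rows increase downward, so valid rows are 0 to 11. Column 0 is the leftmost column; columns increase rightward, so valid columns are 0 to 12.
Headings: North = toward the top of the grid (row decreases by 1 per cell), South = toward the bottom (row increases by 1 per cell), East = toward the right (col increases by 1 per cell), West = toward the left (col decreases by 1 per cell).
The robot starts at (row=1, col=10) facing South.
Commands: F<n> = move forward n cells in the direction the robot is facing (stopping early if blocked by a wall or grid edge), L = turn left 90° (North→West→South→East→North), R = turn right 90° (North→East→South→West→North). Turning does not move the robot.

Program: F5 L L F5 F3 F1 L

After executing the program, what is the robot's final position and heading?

Start: (row=1, col=10), facing South
  F5: move forward 5, now at (row=6, col=10)
  L: turn left, now facing East
  L: turn left, now facing North
  F5: move forward 5, now at (row=1, col=10)
  F3: move forward 1/3 (blocked), now at (row=0, col=10)
  F1: move forward 0/1 (blocked), now at (row=0, col=10)
  L: turn left, now facing West
Final: (row=0, col=10), facing West

Answer: Final position: (row=0, col=10), facing West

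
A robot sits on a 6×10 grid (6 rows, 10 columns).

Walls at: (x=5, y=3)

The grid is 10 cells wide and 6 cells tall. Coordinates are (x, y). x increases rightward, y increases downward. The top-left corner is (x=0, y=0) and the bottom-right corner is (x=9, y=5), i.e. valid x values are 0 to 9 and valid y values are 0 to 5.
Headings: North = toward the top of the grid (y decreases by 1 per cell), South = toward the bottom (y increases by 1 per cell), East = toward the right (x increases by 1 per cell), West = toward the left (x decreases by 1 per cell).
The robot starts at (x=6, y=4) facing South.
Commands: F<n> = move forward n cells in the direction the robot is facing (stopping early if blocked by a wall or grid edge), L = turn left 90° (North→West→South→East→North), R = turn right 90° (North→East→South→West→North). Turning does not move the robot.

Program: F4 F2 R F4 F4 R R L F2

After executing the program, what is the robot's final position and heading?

Start: (x=6, y=4), facing South
  F4: move forward 1/4 (blocked), now at (x=6, y=5)
  F2: move forward 0/2 (blocked), now at (x=6, y=5)
  R: turn right, now facing West
  F4: move forward 4, now at (x=2, y=5)
  F4: move forward 2/4 (blocked), now at (x=0, y=5)
  R: turn right, now facing North
  R: turn right, now facing East
  L: turn left, now facing North
  F2: move forward 2, now at (x=0, y=3)
Final: (x=0, y=3), facing North

Answer: Final position: (x=0, y=3), facing North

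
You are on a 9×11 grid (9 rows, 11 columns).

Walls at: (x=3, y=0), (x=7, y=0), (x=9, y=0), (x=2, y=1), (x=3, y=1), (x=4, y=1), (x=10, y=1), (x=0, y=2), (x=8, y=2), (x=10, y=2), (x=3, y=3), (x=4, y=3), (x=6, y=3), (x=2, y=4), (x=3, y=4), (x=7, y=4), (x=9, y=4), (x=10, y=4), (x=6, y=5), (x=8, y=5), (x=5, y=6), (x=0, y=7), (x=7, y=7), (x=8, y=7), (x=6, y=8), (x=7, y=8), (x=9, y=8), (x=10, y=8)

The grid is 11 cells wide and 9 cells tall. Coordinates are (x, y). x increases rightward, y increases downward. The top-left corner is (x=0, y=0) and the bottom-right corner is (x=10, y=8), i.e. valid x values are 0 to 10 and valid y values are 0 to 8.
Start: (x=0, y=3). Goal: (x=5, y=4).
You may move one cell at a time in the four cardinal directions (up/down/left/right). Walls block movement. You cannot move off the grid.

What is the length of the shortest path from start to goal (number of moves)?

BFS from (x=0, y=3) until reaching (x=5, y=4):
  Distance 0: (x=0, y=3)
  Distance 1: (x=1, y=3), (x=0, y=4)
  Distance 2: (x=1, y=2), (x=2, y=3), (x=1, y=4), (x=0, y=5)
  Distance 3: (x=1, y=1), (x=2, y=2), (x=1, y=5), (x=0, y=6)
  Distance 4: (x=1, y=0), (x=0, y=1), (x=3, y=2), (x=2, y=5), (x=1, y=6)
  Distance 5: (x=0, y=0), (x=2, y=0), (x=4, y=2), (x=3, y=5), (x=2, y=6), (x=1, y=7)
  Distance 6: (x=5, y=2), (x=4, y=5), (x=3, y=6), (x=2, y=7), (x=1, y=8)
  Distance 7: (x=5, y=1), (x=6, y=2), (x=5, y=3), (x=4, y=4), (x=5, y=5), (x=4, y=6), (x=3, y=7), (x=0, y=8), (x=2, y=8)
  Distance 8: (x=5, y=0), (x=6, y=1), (x=7, y=2), (x=5, y=4), (x=4, y=7), (x=3, y=8)  <- goal reached here
One shortest path (8 moves): (x=0, y=3) -> (x=1, y=3) -> (x=2, y=3) -> (x=2, y=2) -> (x=3, y=2) -> (x=4, y=2) -> (x=5, y=2) -> (x=5, y=3) -> (x=5, y=4)

Answer: Shortest path length: 8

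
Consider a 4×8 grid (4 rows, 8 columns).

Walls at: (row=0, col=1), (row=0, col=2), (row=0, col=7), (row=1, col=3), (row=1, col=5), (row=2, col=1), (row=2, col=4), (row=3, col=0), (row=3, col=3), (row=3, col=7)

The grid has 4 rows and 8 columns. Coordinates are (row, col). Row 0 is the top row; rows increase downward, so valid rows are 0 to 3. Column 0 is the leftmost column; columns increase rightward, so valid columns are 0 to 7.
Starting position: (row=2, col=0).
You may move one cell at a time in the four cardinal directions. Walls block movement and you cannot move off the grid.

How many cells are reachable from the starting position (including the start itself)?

BFS flood-fill from (row=2, col=0):
  Distance 0: (row=2, col=0)
  Distance 1: (row=1, col=0)
  Distance 2: (row=0, col=0), (row=1, col=1)
  Distance 3: (row=1, col=2)
  Distance 4: (row=2, col=2)
  Distance 5: (row=2, col=3), (row=3, col=2)
  Distance 6: (row=3, col=1)
Total reachable: 9 (grid has 22 open cells total)

Answer: Reachable cells: 9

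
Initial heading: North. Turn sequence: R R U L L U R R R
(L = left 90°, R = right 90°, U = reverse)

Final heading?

Answer: Final heading: West

Derivation:
Start: North
  R (right (90° clockwise)) -> East
  R (right (90° clockwise)) -> South
  U (U-turn (180°)) -> North
  L (left (90° counter-clockwise)) -> West
  L (left (90° counter-clockwise)) -> South
  U (U-turn (180°)) -> North
  R (right (90° clockwise)) -> East
  R (right (90° clockwise)) -> South
  R (right (90° clockwise)) -> West
Final: West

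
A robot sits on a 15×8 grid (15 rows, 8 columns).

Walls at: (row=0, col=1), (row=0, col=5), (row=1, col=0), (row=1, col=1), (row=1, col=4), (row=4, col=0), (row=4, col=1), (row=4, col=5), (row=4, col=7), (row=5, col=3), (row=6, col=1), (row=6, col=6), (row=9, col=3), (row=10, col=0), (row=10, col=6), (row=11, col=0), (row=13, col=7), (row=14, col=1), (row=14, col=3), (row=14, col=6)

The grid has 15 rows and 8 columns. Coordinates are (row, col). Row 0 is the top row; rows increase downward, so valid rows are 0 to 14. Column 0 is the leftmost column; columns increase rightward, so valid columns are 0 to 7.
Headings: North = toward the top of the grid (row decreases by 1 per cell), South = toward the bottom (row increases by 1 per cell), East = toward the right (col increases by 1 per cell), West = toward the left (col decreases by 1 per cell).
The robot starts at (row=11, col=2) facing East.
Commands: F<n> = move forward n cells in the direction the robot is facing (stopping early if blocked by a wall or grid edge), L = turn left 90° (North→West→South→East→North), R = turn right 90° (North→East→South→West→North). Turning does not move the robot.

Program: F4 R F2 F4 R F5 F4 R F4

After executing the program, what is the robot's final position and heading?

Start: (row=11, col=2), facing East
  F4: move forward 4, now at (row=11, col=6)
  R: turn right, now facing South
  F2: move forward 2, now at (row=13, col=6)
  F4: move forward 0/4 (blocked), now at (row=13, col=6)
  R: turn right, now facing West
  F5: move forward 5, now at (row=13, col=1)
  F4: move forward 1/4 (blocked), now at (row=13, col=0)
  R: turn right, now facing North
  F4: move forward 1/4 (blocked), now at (row=12, col=0)
Final: (row=12, col=0), facing North

Answer: Final position: (row=12, col=0), facing North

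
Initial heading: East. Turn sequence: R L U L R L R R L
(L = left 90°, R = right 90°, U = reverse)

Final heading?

Answer: Final heading: West

Derivation:
Start: East
  R (right (90° clockwise)) -> South
  L (left (90° counter-clockwise)) -> East
  U (U-turn (180°)) -> West
  L (left (90° counter-clockwise)) -> South
  R (right (90° clockwise)) -> West
  L (left (90° counter-clockwise)) -> South
  R (right (90° clockwise)) -> West
  R (right (90° clockwise)) -> North
  L (left (90° counter-clockwise)) -> West
Final: West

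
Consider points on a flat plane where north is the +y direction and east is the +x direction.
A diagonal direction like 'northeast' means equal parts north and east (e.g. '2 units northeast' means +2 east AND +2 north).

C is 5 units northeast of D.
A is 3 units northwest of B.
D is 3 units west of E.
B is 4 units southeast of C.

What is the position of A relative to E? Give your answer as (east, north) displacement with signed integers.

Place E at the origin (east=0, north=0).
  D is 3 units west of E: delta (east=-3, north=+0); D at (east=-3, north=0).
  C is 5 units northeast of D: delta (east=+5, north=+5); C at (east=2, north=5).
  B is 4 units southeast of C: delta (east=+4, north=-4); B at (east=6, north=1).
  A is 3 units northwest of B: delta (east=-3, north=+3); A at (east=3, north=4).
Therefore A relative to E: (east=3, north=4).

Answer: A is at (east=3, north=4) relative to E.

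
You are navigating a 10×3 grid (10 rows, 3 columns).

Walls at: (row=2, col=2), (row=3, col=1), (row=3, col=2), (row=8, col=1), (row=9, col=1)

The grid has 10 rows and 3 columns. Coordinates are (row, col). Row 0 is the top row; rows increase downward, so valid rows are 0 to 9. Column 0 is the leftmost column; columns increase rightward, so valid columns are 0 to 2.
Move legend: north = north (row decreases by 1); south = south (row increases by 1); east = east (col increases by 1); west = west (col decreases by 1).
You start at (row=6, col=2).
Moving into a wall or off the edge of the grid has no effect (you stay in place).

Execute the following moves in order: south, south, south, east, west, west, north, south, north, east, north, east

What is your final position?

Answer: Final position: (row=7, col=2)

Derivation:
Start: (row=6, col=2)
  south (south): (row=6, col=2) -> (row=7, col=2)
  south (south): (row=7, col=2) -> (row=8, col=2)
  south (south): (row=8, col=2) -> (row=9, col=2)
  east (east): blocked, stay at (row=9, col=2)
  west (west): blocked, stay at (row=9, col=2)
  west (west): blocked, stay at (row=9, col=2)
  north (north): (row=9, col=2) -> (row=8, col=2)
  south (south): (row=8, col=2) -> (row=9, col=2)
  north (north): (row=9, col=2) -> (row=8, col=2)
  east (east): blocked, stay at (row=8, col=2)
  north (north): (row=8, col=2) -> (row=7, col=2)
  east (east): blocked, stay at (row=7, col=2)
Final: (row=7, col=2)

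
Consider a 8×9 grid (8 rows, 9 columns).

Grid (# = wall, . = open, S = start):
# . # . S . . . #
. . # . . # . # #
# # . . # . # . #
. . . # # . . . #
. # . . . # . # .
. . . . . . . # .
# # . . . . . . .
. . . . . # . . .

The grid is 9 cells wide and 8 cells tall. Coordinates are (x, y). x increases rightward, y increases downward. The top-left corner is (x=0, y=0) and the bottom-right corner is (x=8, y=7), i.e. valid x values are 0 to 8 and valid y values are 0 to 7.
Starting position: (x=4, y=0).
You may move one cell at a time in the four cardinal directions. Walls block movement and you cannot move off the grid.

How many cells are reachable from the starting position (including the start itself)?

BFS flood-fill from (x=4, y=0):
  Distance 0: (x=4, y=0)
  Distance 1: (x=3, y=0), (x=5, y=0), (x=4, y=1)
  Distance 2: (x=6, y=0), (x=3, y=1)
  Distance 3: (x=7, y=0), (x=6, y=1), (x=3, y=2)
  Distance 4: (x=2, y=2)
  Distance 5: (x=2, y=3)
  Distance 6: (x=1, y=3), (x=2, y=4)
  Distance 7: (x=0, y=3), (x=3, y=4), (x=2, y=5)
  Distance 8: (x=0, y=4), (x=4, y=4), (x=1, y=5), (x=3, y=5), (x=2, y=6)
  Distance 9: (x=0, y=5), (x=4, y=5), (x=3, y=6), (x=2, y=7)
  Distance 10: (x=5, y=5), (x=4, y=6), (x=1, y=7), (x=3, y=7)
  Distance 11: (x=6, y=5), (x=5, y=6), (x=0, y=7), (x=4, y=7)
  Distance 12: (x=6, y=4), (x=6, y=6)
  Distance 13: (x=6, y=3), (x=7, y=6), (x=6, y=7)
  Distance 14: (x=5, y=3), (x=7, y=3), (x=8, y=6), (x=7, y=7)
  Distance 15: (x=5, y=2), (x=7, y=2), (x=8, y=5), (x=8, y=7)
  Distance 16: (x=8, y=4)
Total reachable: 47 (grid has 50 open cells total)

Answer: Reachable cells: 47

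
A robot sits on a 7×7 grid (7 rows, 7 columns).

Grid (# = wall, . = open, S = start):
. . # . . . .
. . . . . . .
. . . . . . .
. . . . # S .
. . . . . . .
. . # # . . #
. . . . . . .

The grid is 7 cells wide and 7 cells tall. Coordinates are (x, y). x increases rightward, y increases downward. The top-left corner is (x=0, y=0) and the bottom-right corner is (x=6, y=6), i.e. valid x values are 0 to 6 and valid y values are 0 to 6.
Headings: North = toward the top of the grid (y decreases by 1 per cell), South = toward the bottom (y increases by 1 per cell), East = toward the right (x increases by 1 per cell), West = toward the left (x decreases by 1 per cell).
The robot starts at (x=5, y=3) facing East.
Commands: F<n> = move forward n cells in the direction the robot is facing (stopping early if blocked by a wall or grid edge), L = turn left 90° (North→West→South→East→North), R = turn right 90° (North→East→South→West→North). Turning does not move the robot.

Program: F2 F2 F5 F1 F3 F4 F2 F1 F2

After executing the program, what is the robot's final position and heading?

Answer: Final position: (x=6, y=3), facing East

Derivation:
Start: (x=5, y=3), facing East
  F2: move forward 1/2 (blocked), now at (x=6, y=3)
  F2: move forward 0/2 (blocked), now at (x=6, y=3)
  F5: move forward 0/5 (blocked), now at (x=6, y=3)
  F1: move forward 0/1 (blocked), now at (x=6, y=3)
  F3: move forward 0/3 (blocked), now at (x=6, y=3)
  F4: move forward 0/4 (blocked), now at (x=6, y=3)
  F2: move forward 0/2 (blocked), now at (x=6, y=3)
  F1: move forward 0/1 (blocked), now at (x=6, y=3)
  F2: move forward 0/2 (blocked), now at (x=6, y=3)
Final: (x=6, y=3), facing East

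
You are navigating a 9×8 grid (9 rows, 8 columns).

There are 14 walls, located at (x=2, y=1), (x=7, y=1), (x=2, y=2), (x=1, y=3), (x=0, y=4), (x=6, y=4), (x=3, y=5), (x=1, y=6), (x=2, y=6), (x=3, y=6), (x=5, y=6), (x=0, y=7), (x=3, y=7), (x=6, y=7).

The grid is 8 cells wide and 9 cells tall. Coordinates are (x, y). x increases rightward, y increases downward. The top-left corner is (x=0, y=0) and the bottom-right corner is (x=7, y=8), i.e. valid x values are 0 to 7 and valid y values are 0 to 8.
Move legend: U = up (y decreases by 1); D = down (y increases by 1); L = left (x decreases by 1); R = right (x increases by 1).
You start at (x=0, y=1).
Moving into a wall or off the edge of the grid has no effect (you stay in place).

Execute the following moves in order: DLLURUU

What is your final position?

Start: (x=0, y=1)
  D (down): (x=0, y=1) -> (x=0, y=2)
  L (left): blocked, stay at (x=0, y=2)
  L (left): blocked, stay at (x=0, y=2)
  U (up): (x=0, y=2) -> (x=0, y=1)
  R (right): (x=0, y=1) -> (x=1, y=1)
  U (up): (x=1, y=1) -> (x=1, y=0)
  U (up): blocked, stay at (x=1, y=0)
Final: (x=1, y=0)

Answer: Final position: (x=1, y=0)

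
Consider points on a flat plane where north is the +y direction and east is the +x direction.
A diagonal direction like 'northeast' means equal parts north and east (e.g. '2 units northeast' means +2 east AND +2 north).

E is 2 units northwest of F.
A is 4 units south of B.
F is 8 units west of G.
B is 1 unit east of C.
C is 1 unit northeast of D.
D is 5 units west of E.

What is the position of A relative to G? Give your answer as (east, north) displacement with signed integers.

Place G at the origin (east=0, north=0).
  F is 8 units west of G: delta (east=-8, north=+0); F at (east=-8, north=0).
  E is 2 units northwest of F: delta (east=-2, north=+2); E at (east=-10, north=2).
  D is 5 units west of E: delta (east=-5, north=+0); D at (east=-15, north=2).
  C is 1 unit northeast of D: delta (east=+1, north=+1); C at (east=-14, north=3).
  B is 1 unit east of C: delta (east=+1, north=+0); B at (east=-13, north=3).
  A is 4 units south of B: delta (east=+0, north=-4); A at (east=-13, north=-1).
Therefore A relative to G: (east=-13, north=-1).

Answer: A is at (east=-13, north=-1) relative to G.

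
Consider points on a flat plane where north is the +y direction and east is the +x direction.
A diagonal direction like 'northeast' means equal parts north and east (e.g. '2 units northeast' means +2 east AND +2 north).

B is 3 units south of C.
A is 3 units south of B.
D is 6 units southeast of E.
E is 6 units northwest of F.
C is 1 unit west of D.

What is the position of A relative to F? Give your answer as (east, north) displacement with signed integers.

Answer: A is at (east=-1, north=-6) relative to F.

Derivation:
Place F at the origin (east=0, north=0).
  E is 6 units northwest of F: delta (east=-6, north=+6); E at (east=-6, north=6).
  D is 6 units southeast of E: delta (east=+6, north=-6); D at (east=0, north=0).
  C is 1 unit west of D: delta (east=-1, north=+0); C at (east=-1, north=0).
  B is 3 units south of C: delta (east=+0, north=-3); B at (east=-1, north=-3).
  A is 3 units south of B: delta (east=+0, north=-3); A at (east=-1, north=-6).
Therefore A relative to F: (east=-1, north=-6).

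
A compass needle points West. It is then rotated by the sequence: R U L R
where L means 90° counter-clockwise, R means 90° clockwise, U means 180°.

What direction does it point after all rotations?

Answer: Final heading: South

Derivation:
Start: West
  R (right (90° clockwise)) -> North
  U (U-turn (180°)) -> South
  L (left (90° counter-clockwise)) -> East
  R (right (90° clockwise)) -> South
Final: South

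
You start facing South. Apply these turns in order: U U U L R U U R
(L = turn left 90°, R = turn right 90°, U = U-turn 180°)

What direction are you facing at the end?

Answer: Final heading: East

Derivation:
Start: South
  U (U-turn (180°)) -> North
  U (U-turn (180°)) -> South
  U (U-turn (180°)) -> North
  L (left (90° counter-clockwise)) -> West
  R (right (90° clockwise)) -> North
  U (U-turn (180°)) -> South
  U (U-turn (180°)) -> North
  R (right (90° clockwise)) -> East
Final: East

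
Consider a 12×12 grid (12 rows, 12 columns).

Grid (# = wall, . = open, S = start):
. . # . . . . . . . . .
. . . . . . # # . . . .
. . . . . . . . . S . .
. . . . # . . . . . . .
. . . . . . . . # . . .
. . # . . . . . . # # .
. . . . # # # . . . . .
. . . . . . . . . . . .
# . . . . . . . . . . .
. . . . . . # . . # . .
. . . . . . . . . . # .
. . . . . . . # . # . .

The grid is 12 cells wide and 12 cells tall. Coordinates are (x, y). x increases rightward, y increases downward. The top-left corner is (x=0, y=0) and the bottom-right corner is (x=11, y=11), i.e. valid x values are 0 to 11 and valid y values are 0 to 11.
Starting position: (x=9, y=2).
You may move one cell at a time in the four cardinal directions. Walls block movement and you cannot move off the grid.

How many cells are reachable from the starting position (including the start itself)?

BFS flood-fill from (x=9, y=2):
  Distance 0: (x=9, y=2)
  Distance 1: (x=9, y=1), (x=8, y=2), (x=10, y=2), (x=9, y=3)
  Distance 2: (x=9, y=0), (x=8, y=1), (x=10, y=1), (x=7, y=2), (x=11, y=2), (x=8, y=3), (x=10, y=3), (x=9, y=4)
  Distance 3: (x=8, y=0), (x=10, y=0), (x=11, y=1), (x=6, y=2), (x=7, y=3), (x=11, y=3), (x=10, y=4)
  Distance 4: (x=7, y=0), (x=11, y=0), (x=5, y=2), (x=6, y=3), (x=7, y=4), (x=11, y=4)
  Distance 5: (x=6, y=0), (x=5, y=1), (x=4, y=2), (x=5, y=3), (x=6, y=4), (x=7, y=5), (x=11, y=5)
  Distance 6: (x=5, y=0), (x=4, y=1), (x=3, y=2), (x=5, y=4), (x=6, y=5), (x=8, y=5), (x=7, y=6), (x=11, y=6)
  Distance 7: (x=4, y=0), (x=3, y=1), (x=2, y=2), (x=3, y=3), (x=4, y=4), (x=5, y=5), (x=8, y=6), (x=10, y=6), (x=7, y=7), (x=11, y=7)
  Distance 8: (x=3, y=0), (x=2, y=1), (x=1, y=2), (x=2, y=3), (x=3, y=4), (x=4, y=5), (x=9, y=6), (x=6, y=7), (x=8, y=7), (x=10, y=7), (x=7, y=8), (x=11, y=8)
  Distance 9: (x=1, y=1), (x=0, y=2), (x=1, y=3), (x=2, y=4), (x=3, y=5), (x=5, y=7), (x=9, y=7), (x=6, y=8), (x=8, y=8), (x=10, y=8), (x=7, y=9), (x=11, y=9)
  Distance 10: (x=1, y=0), (x=0, y=1), (x=0, y=3), (x=1, y=4), (x=3, y=6), (x=4, y=7), (x=5, y=8), (x=9, y=8), (x=8, y=9), (x=10, y=9), (x=7, y=10), (x=11, y=10)
  Distance 11: (x=0, y=0), (x=0, y=4), (x=1, y=5), (x=2, y=6), (x=3, y=7), (x=4, y=8), (x=5, y=9), (x=6, y=10), (x=8, y=10), (x=11, y=11)
  Distance 12: (x=0, y=5), (x=1, y=6), (x=2, y=7), (x=3, y=8), (x=4, y=9), (x=5, y=10), (x=9, y=10), (x=6, y=11), (x=8, y=11), (x=10, y=11)
  Distance 13: (x=0, y=6), (x=1, y=7), (x=2, y=8), (x=3, y=9), (x=4, y=10), (x=5, y=11)
  Distance 14: (x=0, y=7), (x=1, y=8), (x=2, y=9), (x=3, y=10), (x=4, y=11)
  Distance 15: (x=1, y=9), (x=2, y=10), (x=3, y=11)
  Distance 16: (x=0, y=9), (x=1, y=10), (x=2, y=11)
  Distance 17: (x=0, y=10), (x=1, y=11)
  Distance 18: (x=0, y=11)
Total reachable: 127 (grid has 127 open cells total)

Answer: Reachable cells: 127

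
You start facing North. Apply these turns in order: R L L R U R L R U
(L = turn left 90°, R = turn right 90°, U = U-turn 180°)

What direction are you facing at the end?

Start: North
  R (right (90° clockwise)) -> East
  L (left (90° counter-clockwise)) -> North
  L (left (90° counter-clockwise)) -> West
  R (right (90° clockwise)) -> North
  U (U-turn (180°)) -> South
  R (right (90° clockwise)) -> West
  L (left (90° counter-clockwise)) -> South
  R (right (90° clockwise)) -> West
  U (U-turn (180°)) -> East
Final: East

Answer: Final heading: East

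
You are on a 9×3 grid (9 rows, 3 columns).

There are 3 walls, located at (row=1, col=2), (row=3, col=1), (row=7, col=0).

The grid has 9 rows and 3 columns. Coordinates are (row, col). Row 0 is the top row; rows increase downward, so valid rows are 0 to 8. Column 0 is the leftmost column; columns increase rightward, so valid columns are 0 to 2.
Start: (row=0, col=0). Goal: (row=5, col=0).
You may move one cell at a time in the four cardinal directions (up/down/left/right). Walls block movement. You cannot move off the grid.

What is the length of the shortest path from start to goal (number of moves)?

BFS from (row=0, col=0) until reaching (row=5, col=0):
  Distance 0: (row=0, col=0)
  Distance 1: (row=0, col=1), (row=1, col=0)
  Distance 2: (row=0, col=2), (row=1, col=1), (row=2, col=0)
  Distance 3: (row=2, col=1), (row=3, col=0)
  Distance 4: (row=2, col=2), (row=4, col=0)
  Distance 5: (row=3, col=2), (row=4, col=1), (row=5, col=0)  <- goal reached here
One shortest path (5 moves): (row=0, col=0) -> (row=1, col=0) -> (row=2, col=0) -> (row=3, col=0) -> (row=4, col=0) -> (row=5, col=0)

Answer: Shortest path length: 5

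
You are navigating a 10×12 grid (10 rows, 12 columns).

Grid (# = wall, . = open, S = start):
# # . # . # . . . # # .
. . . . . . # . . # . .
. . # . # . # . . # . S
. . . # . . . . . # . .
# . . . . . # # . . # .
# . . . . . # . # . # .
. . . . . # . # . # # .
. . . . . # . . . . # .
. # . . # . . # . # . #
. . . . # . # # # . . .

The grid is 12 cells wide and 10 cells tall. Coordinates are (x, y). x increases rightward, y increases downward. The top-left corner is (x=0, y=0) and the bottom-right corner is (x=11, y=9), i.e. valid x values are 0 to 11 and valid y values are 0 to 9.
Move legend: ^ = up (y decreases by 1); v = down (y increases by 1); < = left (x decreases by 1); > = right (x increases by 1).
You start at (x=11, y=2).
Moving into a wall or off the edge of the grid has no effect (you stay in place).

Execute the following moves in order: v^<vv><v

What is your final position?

Start: (x=11, y=2)
  v (down): (x=11, y=2) -> (x=11, y=3)
  ^ (up): (x=11, y=3) -> (x=11, y=2)
  < (left): (x=11, y=2) -> (x=10, y=2)
  v (down): (x=10, y=2) -> (x=10, y=3)
  v (down): blocked, stay at (x=10, y=3)
  > (right): (x=10, y=3) -> (x=11, y=3)
  < (left): (x=11, y=3) -> (x=10, y=3)
  v (down): blocked, stay at (x=10, y=3)
Final: (x=10, y=3)

Answer: Final position: (x=10, y=3)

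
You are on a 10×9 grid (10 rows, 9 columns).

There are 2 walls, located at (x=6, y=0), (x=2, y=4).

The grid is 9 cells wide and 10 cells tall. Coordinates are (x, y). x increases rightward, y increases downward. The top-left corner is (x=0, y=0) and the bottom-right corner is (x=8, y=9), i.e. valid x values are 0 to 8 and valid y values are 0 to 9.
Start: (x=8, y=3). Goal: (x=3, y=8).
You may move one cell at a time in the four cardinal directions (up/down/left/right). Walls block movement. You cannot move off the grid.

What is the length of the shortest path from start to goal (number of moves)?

BFS from (x=8, y=3) until reaching (x=3, y=8):
  Distance 0: (x=8, y=3)
  Distance 1: (x=8, y=2), (x=7, y=3), (x=8, y=4)
  Distance 2: (x=8, y=1), (x=7, y=2), (x=6, y=3), (x=7, y=4), (x=8, y=5)
  Distance 3: (x=8, y=0), (x=7, y=1), (x=6, y=2), (x=5, y=3), (x=6, y=4), (x=7, y=5), (x=8, y=6)
  Distance 4: (x=7, y=0), (x=6, y=1), (x=5, y=2), (x=4, y=3), (x=5, y=4), (x=6, y=5), (x=7, y=6), (x=8, y=7)
  Distance 5: (x=5, y=1), (x=4, y=2), (x=3, y=3), (x=4, y=4), (x=5, y=5), (x=6, y=6), (x=7, y=7), (x=8, y=8)
  Distance 6: (x=5, y=0), (x=4, y=1), (x=3, y=2), (x=2, y=3), (x=3, y=4), (x=4, y=5), (x=5, y=6), (x=6, y=7), (x=7, y=8), (x=8, y=9)
  Distance 7: (x=4, y=0), (x=3, y=1), (x=2, y=2), (x=1, y=3), (x=3, y=5), (x=4, y=6), (x=5, y=7), (x=6, y=8), (x=7, y=9)
  Distance 8: (x=3, y=0), (x=2, y=1), (x=1, y=2), (x=0, y=3), (x=1, y=4), (x=2, y=5), (x=3, y=6), (x=4, y=7), (x=5, y=8), (x=6, y=9)
  Distance 9: (x=2, y=0), (x=1, y=1), (x=0, y=2), (x=0, y=4), (x=1, y=5), (x=2, y=6), (x=3, y=7), (x=4, y=8), (x=5, y=9)
  Distance 10: (x=1, y=0), (x=0, y=1), (x=0, y=5), (x=1, y=6), (x=2, y=7), (x=3, y=8), (x=4, y=9)  <- goal reached here
One shortest path (10 moves): (x=8, y=3) -> (x=7, y=3) -> (x=6, y=3) -> (x=5, y=3) -> (x=4, y=3) -> (x=3, y=3) -> (x=3, y=4) -> (x=3, y=5) -> (x=3, y=6) -> (x=3, y=7) -> (x=3, y=8)

Answer: Shortest path length: 10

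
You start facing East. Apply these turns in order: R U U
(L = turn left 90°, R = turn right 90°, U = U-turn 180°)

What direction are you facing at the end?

Answer: Final heading: South

Derivation:
Start: East
  R (right (90° clockwise)) -> South
  U (U-turn (180°)) -> North
  U (U-turn (180°)) -> South
Final: South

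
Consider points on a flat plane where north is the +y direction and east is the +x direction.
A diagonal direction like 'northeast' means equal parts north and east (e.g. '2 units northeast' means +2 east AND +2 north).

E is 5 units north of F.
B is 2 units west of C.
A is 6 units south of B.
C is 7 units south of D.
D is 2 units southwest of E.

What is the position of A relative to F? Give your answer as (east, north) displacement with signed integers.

Answer: A is at (east=-4, north=-10) relative to F.

Derivation:
Place F at the origin (east=0, north=0).
  E is 5 units north of F: delta (east=+0, north=+5); E at (east=0, north=5).
  D is 2 units southwest of E: delta (east=-2, north=-2); D at (east=-2, north=3).
  C is 7 units south of D: delta (east=+0, north=-7); C at (east=-2, north=-4).
  B is 2 units west of C: delta (east=-2, north=+0); B at (east=-4, north=-4).
  A is 6 units south of B: delta (east=+0, north=-6); A at (east=-4, north=-10).
Therefore A relative to F: (east=-4, north=-10).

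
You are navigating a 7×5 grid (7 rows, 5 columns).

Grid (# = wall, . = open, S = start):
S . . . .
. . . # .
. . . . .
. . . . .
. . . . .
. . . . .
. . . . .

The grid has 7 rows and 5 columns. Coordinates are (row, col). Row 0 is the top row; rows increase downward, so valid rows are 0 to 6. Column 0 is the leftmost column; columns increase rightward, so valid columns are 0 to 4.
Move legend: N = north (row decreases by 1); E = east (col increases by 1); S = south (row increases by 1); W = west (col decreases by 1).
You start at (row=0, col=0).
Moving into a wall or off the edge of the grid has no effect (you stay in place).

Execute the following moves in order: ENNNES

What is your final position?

Answer: Final position: (row=1, col=2)

Derivation:
Start: (row=0, col=0)
  E (east): (row=0, col=0) -> (row=0, col=1)
  [×3]N (north): blocked, stay at (row=0, col=1)
  E (east): (row=0, col=1) -> (row=0, col=2)
  S (south): (row=0, col=2) -> (row=1, col=2)
Final: (row=1, col=2)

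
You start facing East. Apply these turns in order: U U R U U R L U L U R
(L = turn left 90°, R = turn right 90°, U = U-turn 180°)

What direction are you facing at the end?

Start: East
  U (U-turn (180°)) -> West
  U (U-turn (180°)) -> East
  R (right (90° clockwise)) -> South
  U (U-turn (180°)) -> North
  U (U-turn (180°)) -> South
  R (right (90° clockwise)) -> West
  L (left (90° counter-clockwise)) -> South
  U (U-turn (180°)) -> North
  L (left (90° counter-clockwise)) -> West
  U (U-turn (180°)) -> East
  R (right (90° clockwise)) -> South
Final: South

Answer: Final heading: South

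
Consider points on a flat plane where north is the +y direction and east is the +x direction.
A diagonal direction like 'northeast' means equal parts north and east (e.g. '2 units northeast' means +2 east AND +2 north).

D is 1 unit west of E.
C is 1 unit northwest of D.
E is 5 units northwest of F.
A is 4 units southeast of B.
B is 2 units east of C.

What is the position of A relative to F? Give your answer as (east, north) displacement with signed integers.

Place F at the origin (east=0, north=0).
  E is 5 units northwest of F: delta (east=-5, north=+5); E at (east=-5, north=5).
  D is 1 unit west of E: delta (east=-1, north=+0); D at (east=-6, north=5).
  C is 1 unit northwest of D: delta (east=-1, north=+1); C at (east=-7, north=6).
  B is 2 units east of C: delta (east=+2, north=+0); B at (east=-5, north=6).
  A is 4 units southeast of B: delta (east=+4, north=-4); A at (east=-1, north=2).
Therefore A relative to F: (east=-1, north=2).

Answer: A is at (east=-1, north=2) relative to F.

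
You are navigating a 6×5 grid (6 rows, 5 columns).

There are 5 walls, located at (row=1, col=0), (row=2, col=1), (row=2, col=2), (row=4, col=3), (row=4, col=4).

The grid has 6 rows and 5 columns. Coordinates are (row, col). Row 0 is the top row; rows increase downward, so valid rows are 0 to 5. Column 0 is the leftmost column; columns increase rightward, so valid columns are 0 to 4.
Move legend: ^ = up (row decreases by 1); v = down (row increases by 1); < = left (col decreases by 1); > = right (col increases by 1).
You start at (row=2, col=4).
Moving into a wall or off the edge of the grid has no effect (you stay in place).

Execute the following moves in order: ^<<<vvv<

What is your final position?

Start: (row=2, col=4)
  ^ (up): (row=2, col=4) -> (row=1, col=4)
  < (left): (row=1, col=4) -> (row=1, col=3)
  < (left): (row=1, col=3) -> (row=1, col=2)
  < (left): (row=1, col=2) -> (row=1, col=1)
  [×3]v (down): blocked, stay at (row=1, col=1)
  < (left): blocked, stay at (row=1, col=1)
Final: (row=1, col=1)

Answer: Final position: (row=1, col=1)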